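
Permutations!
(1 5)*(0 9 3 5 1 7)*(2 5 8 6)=(0 9 3 8 6 2 5 7)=[9, 1, 5, 8, 4, 7, 2, 0, 6, 3]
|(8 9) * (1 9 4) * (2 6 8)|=6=|(1 9 2 6 8 4)|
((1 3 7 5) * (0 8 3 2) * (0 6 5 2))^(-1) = (0 1 5 6 2 7 3 8) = ((0 8 3 7 2 6 5 1))^(-1)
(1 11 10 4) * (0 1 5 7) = (0 1 11 10 4 5 7) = [1, 11, 2, 3, 5, 7, 6, 0, 8, 9, 4, 10]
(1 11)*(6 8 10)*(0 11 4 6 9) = (0 11 1 4 6 8 10 9) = [11, 4, 2, 3, 6, 5, 8, 7, 10, 0, 9, 1]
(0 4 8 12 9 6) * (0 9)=(0 4 8 12)(6 9)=[4, 1, 2, 3, 8, 5, 9, 7, 12, 6, 10, 11, 0]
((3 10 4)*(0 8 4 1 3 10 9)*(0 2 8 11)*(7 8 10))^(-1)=(0 11)(1 10 2 9 3)(4 8 7)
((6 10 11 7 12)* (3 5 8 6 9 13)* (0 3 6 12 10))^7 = ((0 3 5 8 12 9 13 6)(7 10 11))^7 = (0 6 13 9 12 8 5 3)(7 10 11)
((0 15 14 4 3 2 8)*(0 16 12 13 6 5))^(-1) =((0 15 14 4 3 2 8 16 12 13 6 5))^(-1) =(0 5 6 13 12 16 8 2 3 4 14 15)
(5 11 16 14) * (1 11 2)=(1 11 16 14 5 2)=[0, 11, 1, 3, 4, 2, 6, 7, 8, 9, 10, 16, 12, 13, 5, 15, 14]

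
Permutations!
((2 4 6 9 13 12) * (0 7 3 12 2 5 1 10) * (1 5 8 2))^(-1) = ((0 7 3 12 8 2 4 6 9 13 1 10))^(-1) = (0 10 1 13 9 6 4 2 8 12 3 7)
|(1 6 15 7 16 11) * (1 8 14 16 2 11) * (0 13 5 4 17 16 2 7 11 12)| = |(0 13 5 4 17 16 1 6 15 11 8 14 2 12)| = 14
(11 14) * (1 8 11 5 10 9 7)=(1 8 11 14 5 10 9 7)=[0, 8, 2, 3, 4, 10, 6, 1, 11, 7, 9, 14, 12, 13, 5]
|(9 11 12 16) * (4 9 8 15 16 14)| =15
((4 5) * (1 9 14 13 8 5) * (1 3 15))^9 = ((1 9 14 13 8 5 4 3 15))^9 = (15)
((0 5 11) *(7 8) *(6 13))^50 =(13)(0 11 5)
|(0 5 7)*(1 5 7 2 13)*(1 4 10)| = 6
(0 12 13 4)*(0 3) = (0 12 13 4 3) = [12, 1, 2, 0, 3, 5, 6, 7, 8, 9, 10, 11, 13, 4]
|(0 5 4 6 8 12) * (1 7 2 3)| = |(0 5 4 6 8 12)(1 7 2 3)| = 12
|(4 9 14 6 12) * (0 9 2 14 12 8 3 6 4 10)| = 12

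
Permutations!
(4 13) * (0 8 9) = (0 8 9)(4 13) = [8, 1, 2, 3, 13, 5, 6, 7, 9, 0, 10, 11, 12, 4]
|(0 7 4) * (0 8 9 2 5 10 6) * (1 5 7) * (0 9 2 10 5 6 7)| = 9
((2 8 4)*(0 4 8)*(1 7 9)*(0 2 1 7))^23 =(0 1 4)(7 9)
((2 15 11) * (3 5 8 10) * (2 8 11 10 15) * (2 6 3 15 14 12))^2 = (15)(2 3 11 14)(5 8 12 6)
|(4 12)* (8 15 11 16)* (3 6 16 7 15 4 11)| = 9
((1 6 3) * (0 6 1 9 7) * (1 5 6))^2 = ((0 1 5 6 3 9 7))^2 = (0 5 3 7 1 6 9)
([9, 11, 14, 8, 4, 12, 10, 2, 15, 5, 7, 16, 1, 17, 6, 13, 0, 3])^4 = [1, 9, 7, 17, 4, 16, 14, 10, 3, 11, 6, 5, 0, 15, 2, 8, 12, 13]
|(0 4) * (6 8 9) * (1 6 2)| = |(0 4)(1 6 8 9 2)| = 10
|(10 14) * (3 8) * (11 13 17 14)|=10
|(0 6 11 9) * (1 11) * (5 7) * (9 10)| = |(0 6 1 11 10 9)(5 7)| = 6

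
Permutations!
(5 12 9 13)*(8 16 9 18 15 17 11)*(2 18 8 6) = (2 18 15 17 11 6)(5 12 8 16 9 13) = [0, 1, 18, 3, 4, 12, 2, 7, 16, 13, 10, 6, 8, 5, 14, 17, 9, 11, 15]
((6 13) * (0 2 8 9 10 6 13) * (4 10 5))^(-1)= ((13)(0 2 8 9 5 4 10 6))^(-1)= (13)(0 6 10 4 5 9 8 2)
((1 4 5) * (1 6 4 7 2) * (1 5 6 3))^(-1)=((1 7 2 5 3)(4 6))^(-1)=(1 3 5 2 7)(4 6)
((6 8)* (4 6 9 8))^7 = ((4 6)(8 9))^7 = (4 6)(8 9)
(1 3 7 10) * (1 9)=[0, 3, 2, 7, 4, 5, 6, 10, 8, 1, 9]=(1 3 7 10 9)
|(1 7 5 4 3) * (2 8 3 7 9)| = 15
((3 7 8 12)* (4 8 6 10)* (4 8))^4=((3 7 6 10 8 12))^4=(3 8 6)(7 12 10)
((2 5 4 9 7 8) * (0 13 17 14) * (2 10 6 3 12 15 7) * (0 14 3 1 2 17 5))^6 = ((0 13 5 4 9 17 3 12 15 7 8 10 6 1 2))^6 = (0 3 6 4 7)(1 9 8 13 12)(2 17 10 5 15)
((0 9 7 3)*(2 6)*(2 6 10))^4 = (10)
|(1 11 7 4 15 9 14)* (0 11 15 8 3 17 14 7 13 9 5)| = |(0 11 13 9 7 4 8 3 17 14 1 15 5)| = 13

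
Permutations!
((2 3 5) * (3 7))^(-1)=((2 7 3 5))^(-1)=(2 5 3 7)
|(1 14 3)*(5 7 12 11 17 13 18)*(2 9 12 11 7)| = |(1 14 3)(2 9 12 7 11 17 13 18 5)| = 9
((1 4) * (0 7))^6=((0 7)(1 4))^6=(7)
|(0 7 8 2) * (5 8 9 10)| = 7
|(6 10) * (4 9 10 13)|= 5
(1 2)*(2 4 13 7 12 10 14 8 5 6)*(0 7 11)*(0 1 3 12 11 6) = (0 7 11 1 4 13 6 2 3 12 10 14 8 5) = [7, 4, 3, 12, 13, 0, 2, 11, 5, 9, 14, 1, 10, 6, 8]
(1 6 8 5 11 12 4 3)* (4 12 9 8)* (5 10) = (12)(1 6 4 3)(5 11 9 8 10) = [0, 6, 2, 1, 3, 11, 4, 7, 10, 8, 5, 9, 12]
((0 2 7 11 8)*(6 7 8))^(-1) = (0 8 2)(6 11 7)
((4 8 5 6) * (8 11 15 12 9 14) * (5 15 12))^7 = ((4 11 12 9 14 8 15 5 6))^7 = (4 5 8 9 11 6 15 14 12)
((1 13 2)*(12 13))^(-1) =(1 2 13 12)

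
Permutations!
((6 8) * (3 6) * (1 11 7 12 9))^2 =(1 7 9 11 12)(3 8 6)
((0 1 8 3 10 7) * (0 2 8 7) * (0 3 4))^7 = ((0 1 7 2 8 4)(3 10))^7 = (0 1 7 2 8 4)(3 10)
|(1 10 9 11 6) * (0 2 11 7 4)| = |(0 2 11 6 1 10 9 7 4)| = 9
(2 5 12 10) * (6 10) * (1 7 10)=(1 7 10 2 5 12 6)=[0, 7, 5, 3, 4, 12, 1, 10, 8, 9, 2, 11, 6]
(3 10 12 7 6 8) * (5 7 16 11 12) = (3 10 5 7 6 8)(11 12 16) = [0, 1, 2, 10, 4, 7, 8, 6, 3, 9, 5, 12, 16, 13, 14, 15, 11]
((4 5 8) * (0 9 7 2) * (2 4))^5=(0 8 4 9 2 5 7)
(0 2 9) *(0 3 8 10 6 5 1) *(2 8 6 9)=[8, 0, 2, 6, 4, 1, 5, 7, 10, 3, 9]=(0 8 10 9 3 6 5 1)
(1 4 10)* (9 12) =[0, 4, 2, 3, 10, 5, 6, 7, 8, 12, 1, 11, 9] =(1 4 10)(9 12)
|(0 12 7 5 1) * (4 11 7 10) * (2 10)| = |(0 12 2 10 4 11 7 5 1)| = 9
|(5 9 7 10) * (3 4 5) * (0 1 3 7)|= 6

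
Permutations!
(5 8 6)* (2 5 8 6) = [0, 1, 5, 3, 4, 6, 8, 7, 2] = (2 5 6 8)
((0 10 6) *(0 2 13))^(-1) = ((0 10 6 2 13))^(-1) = (0 13 2 6 10)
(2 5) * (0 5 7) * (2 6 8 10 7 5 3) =(0 3 2 5 6 8 10 7) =[3, 1, 5, 2, 4, 6, 8, 0, 10, 9, 7]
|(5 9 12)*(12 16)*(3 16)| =5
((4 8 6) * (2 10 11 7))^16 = (11)(4 8 6)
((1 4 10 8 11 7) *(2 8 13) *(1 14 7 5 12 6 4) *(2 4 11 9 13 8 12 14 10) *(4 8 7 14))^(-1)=(14)(2 4 5 11 6 12)(7 10)(8 13 9)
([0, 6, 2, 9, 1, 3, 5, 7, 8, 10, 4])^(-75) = (1 5 9 4 6 3 10)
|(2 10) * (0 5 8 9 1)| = |(0 5 8 9 1)(2 10)| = 10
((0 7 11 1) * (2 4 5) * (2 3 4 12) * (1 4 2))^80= (0 1 12 2 3 5 4 11 7)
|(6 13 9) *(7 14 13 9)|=|(6 9)(7 14 13)|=6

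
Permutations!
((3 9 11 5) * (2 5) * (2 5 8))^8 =(11)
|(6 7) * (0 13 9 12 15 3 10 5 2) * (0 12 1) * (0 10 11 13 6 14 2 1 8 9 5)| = 26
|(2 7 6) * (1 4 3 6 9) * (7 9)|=|(1 4 3 6 2 9)|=6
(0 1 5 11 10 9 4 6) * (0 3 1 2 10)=(0 2 10 9 4 6 3 1 5 11)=[2, 5, 10, 1, 6, 11, 3, 7, 8, 4, 9, 0]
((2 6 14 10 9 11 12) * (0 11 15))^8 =((0 11 12 2 6 14 10 9 15))^8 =(0 15 9 10 14 6 2 12 11)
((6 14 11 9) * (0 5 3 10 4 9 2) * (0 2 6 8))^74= (0 4 5 9 3 8 10)(6 11 14)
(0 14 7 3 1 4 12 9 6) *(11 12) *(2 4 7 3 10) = (0 14 3 1 7 10 2 4 11 12 9 6) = [14, 7, 4, 1, 11, 5, 0, 10, 8, 6, 2, 12, 9, 13, 3]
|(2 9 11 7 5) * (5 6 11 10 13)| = 15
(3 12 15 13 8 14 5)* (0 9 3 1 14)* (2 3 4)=(0 9 4 2 3 12 15 13 8)(1 14 5)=[9, 14, 3, 12, 2, 1, 6, 7, 0, 4, 10, 11, 15, 8, 5, 13]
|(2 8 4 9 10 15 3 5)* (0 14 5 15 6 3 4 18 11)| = 42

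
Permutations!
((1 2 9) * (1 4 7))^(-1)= (1 7 4 9 2)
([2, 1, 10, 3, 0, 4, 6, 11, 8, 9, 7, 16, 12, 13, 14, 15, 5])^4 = [11, 1, 16, 3, 7, 10, 6, 4, 8, 9, 5, 0, 12, 13, 14, 15, 2]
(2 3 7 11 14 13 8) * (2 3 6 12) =(2 6 12)(3 7 11 14 13 8) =[0, 1, 6, 7, 4, 5, 12, 11, 3, 9, 10, 14, 2, 8, 13]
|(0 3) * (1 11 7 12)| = 4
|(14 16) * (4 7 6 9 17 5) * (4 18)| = |(4 7 6 9 17 5 18)(14 16)| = 14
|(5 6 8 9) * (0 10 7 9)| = 7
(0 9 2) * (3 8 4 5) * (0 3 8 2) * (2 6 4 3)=(0 9)(3 6 4 5 8)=[9, 1, 2, 6, 5, 8, 4, 7, 3, 0]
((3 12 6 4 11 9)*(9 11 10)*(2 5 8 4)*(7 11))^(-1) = ((2 5 8 4 10 9 3 12 6)(7 11))^(-1) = (2 6 12 3 9 10 4 8 5)(7 11)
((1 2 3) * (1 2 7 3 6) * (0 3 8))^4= ((0 3 2 6 1 7 8))^4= (0 1 3 7 2 8 6)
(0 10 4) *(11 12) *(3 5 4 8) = (0 10 8 3 5 4)(11 12) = [10, 1, 2, 5, 0, 4, 6, 7, 3, 9, 8, 12, 11]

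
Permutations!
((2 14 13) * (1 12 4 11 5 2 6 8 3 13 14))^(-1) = (14)(1 2 5 11 4 12)(3 8 6 13)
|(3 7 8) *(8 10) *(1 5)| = 4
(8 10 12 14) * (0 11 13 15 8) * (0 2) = [11, 1, 0, 3, 4, 5, 6, 7, 10, 9, 12, 13, 14, 15, 2, 8] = (0 11 13 15 8 10 12 14 2)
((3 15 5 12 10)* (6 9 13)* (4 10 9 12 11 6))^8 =((3 15 5 11 6 12 9 13 4 10))^8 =(3 4 9 6 5)(10 13 12 11 15)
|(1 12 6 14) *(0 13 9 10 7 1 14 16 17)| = 10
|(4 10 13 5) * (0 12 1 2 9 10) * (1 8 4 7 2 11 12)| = 6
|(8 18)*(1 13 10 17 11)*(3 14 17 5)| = 8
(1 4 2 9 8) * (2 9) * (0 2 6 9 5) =(0 2 6 9 8 1 4 5) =[2, 4, 6, 3, 5, 0, 9, 7, 1, 8]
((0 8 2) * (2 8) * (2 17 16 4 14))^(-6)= ((0 17 16 4 14 2))^(-6)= (17)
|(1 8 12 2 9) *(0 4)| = 10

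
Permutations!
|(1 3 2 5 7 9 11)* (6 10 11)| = |(1 3 2 5 7 9 6 10 11)| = 9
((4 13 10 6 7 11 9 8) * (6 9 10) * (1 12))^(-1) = (1 12)(4 8 9 10 11 7 6 13)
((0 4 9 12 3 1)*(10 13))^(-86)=((0 4 9 12 3 1)(10 13))^(-86)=(13)(0 3 9)(1 12 4)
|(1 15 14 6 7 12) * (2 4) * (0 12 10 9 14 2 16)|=|(0 12 1 15 2 4 16)(6 7 10 9 14)|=35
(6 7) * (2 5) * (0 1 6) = (0 1 6 7)(2 5) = [1, 6, 5, 3, 4, 2, 7, 0]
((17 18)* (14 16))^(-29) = ((14 16)(17 18))^(-29) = (14 16)(17 18)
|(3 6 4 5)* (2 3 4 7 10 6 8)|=|(2 3 8)(4 5)(6 7 10)|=6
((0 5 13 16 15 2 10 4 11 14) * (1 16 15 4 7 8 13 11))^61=(0 5 11 14)(1 16 4)(2 10 7 8 13 15)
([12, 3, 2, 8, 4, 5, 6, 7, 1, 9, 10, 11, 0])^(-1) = [12, 8, 2, 1, 4, 5, 6, 7, 3, 9, 10, 11, 0]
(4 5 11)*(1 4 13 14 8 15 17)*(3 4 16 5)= (1 16 5 11 13 14 8 15 17)(3 4)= [0, 16, 2, 4, 3, 11, 6, 7, 15, 9, 10, 13, 12, 14, 8, 17, 5, 1]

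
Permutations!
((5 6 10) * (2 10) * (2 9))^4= ((2 10 5 6 9))^4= (2 9 6 5 10)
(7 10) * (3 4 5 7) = (3 4 5 7 10) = [0, 1, 2, 4, 5, 7, 6, 10, 8, 9, 3]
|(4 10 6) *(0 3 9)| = |(0 3 9)(4 10 6)| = 3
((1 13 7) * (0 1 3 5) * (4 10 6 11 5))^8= ((0 1 13 7 3 4 10 6 11 5))^8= (0 11 10 3 13)(1 5 6 4 7)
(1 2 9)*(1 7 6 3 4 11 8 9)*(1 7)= (1 2 7 6 3 4 11 8 9)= [0, 2, 7, 4, 11, 5, 3, 6, 9, 1, 10, 8]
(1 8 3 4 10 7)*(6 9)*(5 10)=(1 8 3 4 5 10 7)(6 9)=[0, 8, 2, 4, 5, 10, 9, 1, 3, 6, 7]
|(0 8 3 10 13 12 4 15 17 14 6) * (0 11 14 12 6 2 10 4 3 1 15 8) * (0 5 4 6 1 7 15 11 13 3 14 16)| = 17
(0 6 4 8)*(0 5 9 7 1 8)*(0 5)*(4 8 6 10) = (0 10 4 5 9 7 1 6 8) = [10, 6, 2, 3, 5, 9, 8, 1, 0, 7, 4]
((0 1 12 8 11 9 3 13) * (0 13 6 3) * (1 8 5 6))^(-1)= (13)(0 9 11 8)(1 3 6 5 12)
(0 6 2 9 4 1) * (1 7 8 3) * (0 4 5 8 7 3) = (0 6 2 9 5 8)(1 4 3) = [6, 4, 9, 1, 3, 8, 2, 7, 0, 5]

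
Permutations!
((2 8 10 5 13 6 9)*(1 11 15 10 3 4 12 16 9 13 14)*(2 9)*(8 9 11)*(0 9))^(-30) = (0 16 4 8 14 10 11)(1 5 15 9 2 12 3) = ((0 9 11 15 10 5 14 1 8 3 4 12 16 2)(6 13))^(-30)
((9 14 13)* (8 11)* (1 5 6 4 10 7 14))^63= (14)(8 11)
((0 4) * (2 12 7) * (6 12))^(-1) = (0 4)(2 7 12 6)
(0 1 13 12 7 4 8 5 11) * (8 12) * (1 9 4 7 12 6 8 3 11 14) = (0 9 4 6 8 5 14 1 13 3 11) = [9, 13, 2, 11, 6, 14, 8, 7, 5, 4, 10, 0, 12, 3, 1]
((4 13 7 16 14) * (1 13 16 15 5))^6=(16)(1 13 7 15 5)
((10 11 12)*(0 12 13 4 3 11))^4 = (13)(0 12 10)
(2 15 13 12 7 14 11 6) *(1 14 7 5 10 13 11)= (1 14)(2 15 11 6)(5 10 13 12)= [0, 14, 15, 3, 4, 10, 2, 7, 8, 9, 13, 6, 5, 12, 1, 11]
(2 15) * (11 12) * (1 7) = (1 7)(2 15)(11 12) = [0, 7, 15, 3, 4, 5, 6, 1, 8, 9, 10, 12, 11, 13, 14, 2]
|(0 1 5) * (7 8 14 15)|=|(0 1 5)(7 8 14 15)|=12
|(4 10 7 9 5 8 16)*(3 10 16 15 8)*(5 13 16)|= |(3 10 7 9 13 16 4 5)(8 15)|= 8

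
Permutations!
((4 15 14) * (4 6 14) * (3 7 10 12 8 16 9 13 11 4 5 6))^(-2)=(3 6 15 11 9 8 10)(4 13 16 12 7 14 5)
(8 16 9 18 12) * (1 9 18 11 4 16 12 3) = (1 9 11 4 16 18 3)(8 12) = [0, 9, 2, 1, 16, 5, 6, 7, 12, 11, 10, 4, 8, 13, 14, 15, 18, 17, 3]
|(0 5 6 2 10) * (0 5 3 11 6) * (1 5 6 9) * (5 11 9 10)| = 9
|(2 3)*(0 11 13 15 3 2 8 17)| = |(0 11 13 15 3 8 17)| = 7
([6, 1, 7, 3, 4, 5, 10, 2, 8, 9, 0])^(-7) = [10, 1, 7, 3, 4, 5, 0, 2, 8, 9, 6]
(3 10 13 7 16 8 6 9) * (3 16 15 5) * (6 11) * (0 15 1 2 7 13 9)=(0 15 5 3 10 9 16 8 11 6)(1 2 7)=[15, 2, 7, 10, 4, 3, 0, 1, 11, 16, 9, 6, 12, 13, 14, 5, 8]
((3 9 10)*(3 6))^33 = ((3 9 10 6))^33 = (3 9 10 6)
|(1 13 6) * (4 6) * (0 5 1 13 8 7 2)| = 6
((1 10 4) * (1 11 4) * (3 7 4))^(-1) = ((1 10)(3 7 4 11))^(-1) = (1 10)(3 11 4 7)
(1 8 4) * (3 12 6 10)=(1 8 4)(3 12 6 10)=[0, 8, 2, 12, 1, 5, 10, 7, 4, 9, 3, 11, 6]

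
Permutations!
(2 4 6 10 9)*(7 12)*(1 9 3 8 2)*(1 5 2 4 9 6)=[0, 6, 9, 8, 1, 2, 10, 12, 4, 5, 3, 11, 7]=(1 6 10 3 8 4)(2 9 5)(7 12)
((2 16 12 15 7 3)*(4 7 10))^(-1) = ((2 16 12 15 10 4 7 3))^(-1) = (2 3 7 4 10 15 12 16)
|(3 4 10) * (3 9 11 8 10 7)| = 12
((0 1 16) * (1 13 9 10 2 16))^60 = (16)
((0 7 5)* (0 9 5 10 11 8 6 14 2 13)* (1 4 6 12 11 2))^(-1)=(0 13 2 10 7)(1 14 6 4)(5 9)(8 11 12)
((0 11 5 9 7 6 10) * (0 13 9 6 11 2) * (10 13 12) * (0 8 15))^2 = (0 8)(2 15)(5 13 7)(6 9 11)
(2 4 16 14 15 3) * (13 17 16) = (2 4 13 17 16 14 15 3) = [0, 1, 4, 2, 13, 5, 6, 7, 8, 9, 10, 11, 12, 17, 15, 3, 14, 16]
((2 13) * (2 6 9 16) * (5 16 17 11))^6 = (2 5 17 6)(9 13 16 11)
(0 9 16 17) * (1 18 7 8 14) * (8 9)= (0 8 14 1 18 7 9 16 17)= [8, 18, 2, 3, 4, 5, 6, 9, 14, 16, 10, 11, 12, 13, 1, 15, 17, 0, 7]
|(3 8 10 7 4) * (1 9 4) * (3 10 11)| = 15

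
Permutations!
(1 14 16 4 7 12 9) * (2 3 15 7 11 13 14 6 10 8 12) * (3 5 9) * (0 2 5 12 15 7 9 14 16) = (0 2 12 3 7 5 14)(1 6 10 8 15 9)(4 11 13 16) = [2, 6, 12, 7, 11, 14, 10, 5, 15, 1, 8, 13, 3, 16, 0, 9, 4]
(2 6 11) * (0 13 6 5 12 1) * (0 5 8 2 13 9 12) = [9, 5, 8, 3, 4, 0, 11, 7, 2, 12, 10, 13, 1, 6] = (0 9 12 1 5)(2 8)(6 11 13)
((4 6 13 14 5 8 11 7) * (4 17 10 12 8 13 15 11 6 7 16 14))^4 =((4 7 17 10 12 8 6 15 11 16 14 5 13))^4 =(4 12 11 13 10 15 5 17 6 14 7 8 16)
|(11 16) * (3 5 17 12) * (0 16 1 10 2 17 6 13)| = |(0 16 11 1 10 2 17 12 3 5 6 13)| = 12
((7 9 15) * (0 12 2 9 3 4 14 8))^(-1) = (0 8 14 4 3 7 15 9 2 12)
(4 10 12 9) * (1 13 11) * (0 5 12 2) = (0 5 12 9 4 10 2)(1 13 11) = [5, 13, 0, 3, 10, 12, 6, 7, 8, 4, 2, 1, 9, 11]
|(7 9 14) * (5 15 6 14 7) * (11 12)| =|(5 15 6 14)(7 9)(11 12)| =4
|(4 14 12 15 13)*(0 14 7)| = 7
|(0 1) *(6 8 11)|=6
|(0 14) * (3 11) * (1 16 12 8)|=|(0 14)(1 16 12 8)(3 11)|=4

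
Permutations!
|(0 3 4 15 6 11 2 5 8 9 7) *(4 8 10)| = 35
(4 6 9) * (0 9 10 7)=(0 9 4 6 10 7)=[9, 1, 2, 3, 6, 5, 10, 0, 8, 4, 7]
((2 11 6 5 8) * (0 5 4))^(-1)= (0 4 6 11 2 8 5)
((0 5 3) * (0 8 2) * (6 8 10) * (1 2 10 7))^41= (0 2 1 7 3 5)(6 10 8)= ((0 5 3 7 1 2)(6 8 10))^41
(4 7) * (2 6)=(2 6)(4 7)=[0, 1, 6, 3, 7, 5, 2, 4]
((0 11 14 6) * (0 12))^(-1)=(0 12 6 14 11)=((0 11 14 6 12))^(-1)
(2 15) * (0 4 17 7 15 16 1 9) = (0 4 17 7 15 2 16 1 9) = [4, 9, 16, 3, 17, 5, 6, 15, 8, 0, 10, 11, 12, 13, 14, 2, 1, 7]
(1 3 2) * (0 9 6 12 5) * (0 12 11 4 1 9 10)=(0 10)(1 3 2 9 6 11 4)(5 12)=[10, 3, 9, 2, 1, 12, 11, 7, 8, 6, 0, 4, 5]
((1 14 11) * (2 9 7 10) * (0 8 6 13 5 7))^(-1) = (0 9 2 10 7 5 13 6 8)(1 11 14) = ((0 8 6 13 5 7 10 2 9)(1 14 11))^(-1)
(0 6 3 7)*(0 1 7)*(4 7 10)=[6, 10, 2, 0, 7, 5, 3, 1, 8, 9, 4]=(0 6 3)(1 10 4 7)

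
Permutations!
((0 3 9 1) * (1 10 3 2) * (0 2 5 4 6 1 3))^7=(0 9 2 6 5 10 3 1 4)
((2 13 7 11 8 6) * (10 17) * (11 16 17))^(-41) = (2 17 6 16 8 7 11 13 10)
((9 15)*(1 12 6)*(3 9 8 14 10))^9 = ((1 12 6)(3 9 15 8 14 10))^9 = (3 8)(9 14)(10 15)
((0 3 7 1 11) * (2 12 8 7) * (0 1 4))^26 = ((0 3 2 12 8 7 4)(1 11))^26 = (0 7 12 3 4 8 2)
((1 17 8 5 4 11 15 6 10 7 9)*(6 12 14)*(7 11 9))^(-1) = (1 9 4 5 8 17)(6 14 12 15 11 10)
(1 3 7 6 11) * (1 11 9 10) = [0, 3, 2, 7, 4, 5, 9, 6, 8, 10, 1, 11] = (11)(1 3 7 6 9 10)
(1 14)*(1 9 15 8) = (1 14 9 15 8) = [0, 14, 2, 3, 4, 5, 6, 7, 1, 15, 10, 11, 12, 13, 9, 8]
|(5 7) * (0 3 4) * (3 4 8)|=2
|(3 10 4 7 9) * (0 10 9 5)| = |(0 10 4 7 5)(3 9)| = 10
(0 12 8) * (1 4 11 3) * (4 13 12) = (0 4 11 3 1 13 12 8) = [4, 13, 2, 1, 11, 5, 6, 7, 0, 9, 10, 3, 8, 12]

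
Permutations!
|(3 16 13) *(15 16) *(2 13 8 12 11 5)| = 9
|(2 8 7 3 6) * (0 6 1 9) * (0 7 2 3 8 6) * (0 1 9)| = |(0 1)(2 6 3 9 7 8)| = 6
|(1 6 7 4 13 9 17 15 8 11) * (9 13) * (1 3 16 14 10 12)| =|(1 6 7 4 9 17 15 8 11 3 16 14 10 12)| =14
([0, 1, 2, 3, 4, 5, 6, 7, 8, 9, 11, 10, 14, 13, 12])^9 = (10 11)(12 14)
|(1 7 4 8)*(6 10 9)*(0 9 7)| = 8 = |(0 9 6 10 7 4 8 1)|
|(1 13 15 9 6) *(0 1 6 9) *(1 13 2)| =6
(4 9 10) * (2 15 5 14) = (2 15 5 14)(4 9 10) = [0, 1, 15, 3, 9, 14, 6, 7, 8, 10, 4, 11, 12, 13, 2, 5]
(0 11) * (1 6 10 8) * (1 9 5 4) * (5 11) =[5, 6, 2, 3, 1, 4, 10, 7, 9, 11, 8, 0] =(0 5 4 1 6 10 8 9 11)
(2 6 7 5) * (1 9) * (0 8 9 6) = [8, 6, 0, 3, 4, 2, 7, 5, 9, 1] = (0 8 9 1 6 7 5 2)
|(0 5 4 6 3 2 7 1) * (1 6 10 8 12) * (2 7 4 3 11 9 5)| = 42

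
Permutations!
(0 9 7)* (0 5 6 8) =(0 9 7 5 6 8) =[9, 1, 2, 3, 4, 6, 8, 5, 0, 7]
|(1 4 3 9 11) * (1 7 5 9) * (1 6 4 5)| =|(1 5 9 11 7)(3 6 4)| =15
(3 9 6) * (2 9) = (2 9 6 3) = [0, 1, 9, 2, 4, 5, 3, 7, 8, 6]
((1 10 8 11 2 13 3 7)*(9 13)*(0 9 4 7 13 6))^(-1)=(0 6 9)(1 7 4 2 11 8 10)(3 13)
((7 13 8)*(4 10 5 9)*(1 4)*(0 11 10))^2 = (0 10 9 4 11 5 1)(7 8 13)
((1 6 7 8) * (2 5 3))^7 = (1 8 7 6)(2 5 3)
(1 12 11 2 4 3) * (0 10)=[10, 12, 4, 1, 3, 5, 6, 7, 8, 9, 0, 2, 11]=(0 10)(1 12 11 2 4 3)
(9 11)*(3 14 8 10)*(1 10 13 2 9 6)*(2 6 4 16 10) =(1 2 9 11 4 16 10 3 14 8 13 6) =[0, 2, 9, 14, 16, 5, 1, 7, 13, 11, 3, 4, 12, 6, 8, 15, 10]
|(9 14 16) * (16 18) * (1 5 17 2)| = |(1 5 17 2)(9 14 18 16)| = 4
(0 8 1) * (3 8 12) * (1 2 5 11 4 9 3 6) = [12, 0, 5, 8, 9, 11, 1, 7, 2, 3, 10, 4, 6] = (0 12 6 1)(2 5 11 4 9 3 8)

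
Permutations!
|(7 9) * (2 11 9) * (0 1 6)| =12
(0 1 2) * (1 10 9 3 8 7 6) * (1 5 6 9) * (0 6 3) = (0 10 1 2 6 5 3 8 7 9) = [10, 2, 6, 8, 4, 3, 5, 9, 7, 0, 1]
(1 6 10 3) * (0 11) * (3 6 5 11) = (0 3 1 5 11)(6 10) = [3, 5, 2, 1, 4, 11, 10, 7, 8, 9, 6, 0]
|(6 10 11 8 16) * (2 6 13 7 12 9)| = 10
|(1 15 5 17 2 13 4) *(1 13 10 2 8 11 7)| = |(1 15 5 17 8 11 7)(2 10)(4 13)| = 14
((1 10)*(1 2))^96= (10)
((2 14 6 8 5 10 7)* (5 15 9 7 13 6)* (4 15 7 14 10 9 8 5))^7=(2 4 6 7 14 13 8 9 10 15 5)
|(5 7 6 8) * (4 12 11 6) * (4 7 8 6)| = 6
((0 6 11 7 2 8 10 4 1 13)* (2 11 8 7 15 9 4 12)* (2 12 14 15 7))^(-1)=(0 13 1 4 9 15 14 10 8 6)(7 11)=((0 6 8 10 14 15 9 4 1 13)(7 11))^(-1)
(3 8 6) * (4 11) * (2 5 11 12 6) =(2 5 11 4 12 6 3 8) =[0, 1, 5, 8, 12, 11, 3, 7, 2, 9, 10, 4, 6]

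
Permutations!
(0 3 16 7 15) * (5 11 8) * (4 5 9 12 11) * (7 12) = (0 3 16 12 11 8 9 7 15)(4 5) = [3, 1, 2, 16, 5, 4, 6, 15, 9, 7, 10, 8, 11, 13, 14, 0, 12]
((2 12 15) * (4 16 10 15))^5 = (2 15 10 16 4 12)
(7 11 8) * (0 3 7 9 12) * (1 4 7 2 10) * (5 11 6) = (0 3 2 10 1 4 7 6 5 11 8 9 12) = [3, 4, 10, 2, 7, 11, 5, 6, 9, 12, 1, 8, 0]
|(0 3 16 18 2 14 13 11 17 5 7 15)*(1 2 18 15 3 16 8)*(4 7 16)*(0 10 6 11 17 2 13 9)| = 17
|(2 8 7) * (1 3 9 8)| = 6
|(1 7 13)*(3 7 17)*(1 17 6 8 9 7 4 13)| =|(1 6 8 9 7)(3 4 13 17)| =20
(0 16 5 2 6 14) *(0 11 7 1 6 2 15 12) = [16, 6, 2, 3, 4, 15, 14, 1, 8, 9, 10, 7, 0, 13, 11, 12, 5] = (0 16 5 15 12)(1 6 14 11 7)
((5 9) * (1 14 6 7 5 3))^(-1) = ((1 14 6 7 5 9 3))^(-1) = (1 3 9 5 7 6 14)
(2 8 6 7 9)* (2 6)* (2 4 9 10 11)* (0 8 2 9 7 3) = (0 8 4 7 10 11 9 6 3) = [8, 1, 2, 0, 7, 5, 3, 10, 4, 6, 11, 9]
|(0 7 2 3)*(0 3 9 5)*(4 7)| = 6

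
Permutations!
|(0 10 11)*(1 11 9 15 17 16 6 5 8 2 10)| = |(0 1 11)(2 10 9 15 17 16 6 5 8)| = 9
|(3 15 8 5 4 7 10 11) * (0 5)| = |(0 5 4 7 10 11 3 15 8)| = 9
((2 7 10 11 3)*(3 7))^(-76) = ((2 3)(7 10 11))^(-76) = (7 11 10)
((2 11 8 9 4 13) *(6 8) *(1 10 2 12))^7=((1 10 2 11 6 8 9 4 13 12))^7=(1 4 6 10 13 8 2 12 9 11)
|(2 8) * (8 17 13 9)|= 5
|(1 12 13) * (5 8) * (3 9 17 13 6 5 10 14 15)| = 12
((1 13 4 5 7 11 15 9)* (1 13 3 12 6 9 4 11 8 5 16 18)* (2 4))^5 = (1 13 16 6 2 3 11 18 9 4 12 15)(5 8 7)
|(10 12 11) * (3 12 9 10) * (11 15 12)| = |(3 11)(9 10)(12 15)| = 2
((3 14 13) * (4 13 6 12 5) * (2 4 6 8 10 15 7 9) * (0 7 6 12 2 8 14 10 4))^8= ((0 7 9 8 4 13 3 10 15 6 2)(5 12))^8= (0 15 13 9 2 10 4 7 6 3 8)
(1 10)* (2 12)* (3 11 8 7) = (1 10)(2 12)(3 11 8 7) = [0, 10, 12, 11, 4, 5, 6, 3, 7, 9, 1, 8, 2]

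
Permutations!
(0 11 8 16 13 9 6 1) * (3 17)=(0 11 8 16 13 9 6 1)(3 17)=[11, 0, 2, 17, 4, 5, 1, 7, 16, 6, 10, 8, 12, 9, 14, 15, 13, 3]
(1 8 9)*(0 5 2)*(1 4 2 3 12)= (0 5 3 12 1 8 9 4 2)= [5, 8, 0, 12, 2, 3, 6, 7, 9, 4, 10, 11, 1]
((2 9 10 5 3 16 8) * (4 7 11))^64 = (2 9 10 5 3 16 8)(4 7 11)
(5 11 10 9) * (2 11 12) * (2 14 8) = (2 11 10 9 5 12 14 8) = [0, 1, 11, 3, 4, 12, 6, 7, 2, 5, 9, 10, 14, 13, 8]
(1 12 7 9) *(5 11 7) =(1 12 5 11 7 9) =[0, 12, 2, 3, 4, 11, 6, 9, 8, 1, 10, 7, 5]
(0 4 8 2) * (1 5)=(0 4 8 2)(1 5)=[4, 5, 0, 3, 8, 1, 6, 7, 2]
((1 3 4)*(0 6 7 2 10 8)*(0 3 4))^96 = ((0 6 7 2 10 8 3)(1 4))^96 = (0 8 2 6 3 10 7)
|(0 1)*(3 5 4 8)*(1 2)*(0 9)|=4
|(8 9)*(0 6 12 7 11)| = 10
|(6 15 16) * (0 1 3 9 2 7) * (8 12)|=|(0 1 3 9 2 7)(6 15 16)(8 12)|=6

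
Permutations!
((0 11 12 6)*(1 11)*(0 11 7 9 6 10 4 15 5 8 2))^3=(0 9 12 15 2 7 11 4 8 1 6 10 5)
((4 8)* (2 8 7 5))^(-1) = ((2 8 4 7 5))^(-1) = (2 5 7 4 8)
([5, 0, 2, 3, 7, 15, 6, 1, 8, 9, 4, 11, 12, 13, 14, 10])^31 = (0 10 1 15 7 5 4)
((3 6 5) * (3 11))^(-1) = (3 11 5 6)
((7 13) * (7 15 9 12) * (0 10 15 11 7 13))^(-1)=((0 10 15 9 12 13 11 7))^(-1)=(0 7 11 13 12 9 15 10)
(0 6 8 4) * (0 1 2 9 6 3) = (0 3)(1 2 9 6 8 4) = [3, 2, 9, 0, 1, 5, 8, 7, 4, 6]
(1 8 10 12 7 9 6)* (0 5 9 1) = (0 5 9 6)(1 8 10 12 7) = [5, 8, 2, 3, 4, 9, 0, 1, 10, 6, 12, 11, 7]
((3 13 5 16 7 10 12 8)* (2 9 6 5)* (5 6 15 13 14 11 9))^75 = (2 9 3 10 5 15 14 12 16 13 11 8 7)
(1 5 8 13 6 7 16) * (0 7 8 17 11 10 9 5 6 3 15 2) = (0 7 16 1 6 8 13 3 15 2)(5 17 11 10 9) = [7, 6, 0, 15, 4, 17, 8, 16, 13, 5, 9, 10, 12, 3, 14, 2, 1, 11]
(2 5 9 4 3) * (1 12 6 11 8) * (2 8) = (1 12 6 11 2 5 9 4 3 8) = [0, 12, 5, 8, 3, 9, 11, 7, 1, 4, 10, 2, 6]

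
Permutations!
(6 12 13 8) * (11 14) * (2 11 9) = (2 11 14 9)(6 12 13 8) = [0, 1, 11, 3, 4, 5, 12, 7, 6, 2, 10, 14, 13, 8, 9]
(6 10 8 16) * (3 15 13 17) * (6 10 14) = (3 15 13 17)(6 14)(8 16 10) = [0, 1, 2, 15, 4, 5, 14, 7, 16, 9, 8, 11, 12, 17, 6, 13, 10, 3]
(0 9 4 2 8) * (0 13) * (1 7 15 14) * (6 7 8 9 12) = (0 12 6 7 15 14 1 8 13)(2 9 4) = [12, 8, 9, 3, 2, 5, 7, 15, 13, 4, 10, 11, 6, 0, 1, 14]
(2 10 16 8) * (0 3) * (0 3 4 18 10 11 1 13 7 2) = (0 4 18 10 16 8)(1 13 7 2 11) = [4, 13, 11, 3, 18, 5, 6, 2, 0, 9, 16, 1, 12, 7, 14, 15, 8, 17, 10]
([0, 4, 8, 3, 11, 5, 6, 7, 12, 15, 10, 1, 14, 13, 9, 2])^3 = [0, 1, 14, 3, 4, 5, 6, 7, 9, 8, 10, 11, 15, 13, 2, 12]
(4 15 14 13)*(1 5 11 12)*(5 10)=(1 10 5 11 12)(4 15 14 13)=[0, 10, 2, 3, 15, 11, 6, 7, 8, 9, 5, 12, 1, 4, 13, 14]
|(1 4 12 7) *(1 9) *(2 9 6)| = 7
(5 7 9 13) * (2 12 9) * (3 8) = [0, 1, 12, 8, 4, 7, 6, 2, 3, 13, 10, 11, 9, 5] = (2 12 9 13 5 7)(3 8)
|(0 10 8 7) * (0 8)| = 2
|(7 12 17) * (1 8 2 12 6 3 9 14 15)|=|(1 8 2 12 17 7 6 3 9 14 15)|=11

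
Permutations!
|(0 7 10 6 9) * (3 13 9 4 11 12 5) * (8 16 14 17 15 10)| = 16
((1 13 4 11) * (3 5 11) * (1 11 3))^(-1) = (1 4 13)(3 5)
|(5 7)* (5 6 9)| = |(5 7 6 9)| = 4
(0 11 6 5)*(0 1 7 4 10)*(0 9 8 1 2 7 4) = (0 11 6 5 2 7)(1 4 10 9 8) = [11, 4, 7, 3, 10, 2, 5, 0, 1, 8, 9, 6]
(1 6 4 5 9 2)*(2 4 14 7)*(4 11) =[0, 6, 1, 3, 5, 9, 14, 2, 8, 11, 10, 4, 12, 13, 7] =(1 6 14 7 2)(4 5 9 11)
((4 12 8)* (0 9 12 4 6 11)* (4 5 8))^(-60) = ((0 9 12 4 5 8 6 11))^(-60) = (0 5)(4 11)(6 12)(8 9)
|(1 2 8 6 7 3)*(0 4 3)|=8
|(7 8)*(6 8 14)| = 4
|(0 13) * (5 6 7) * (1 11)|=|(0 13)(1 11)(5 6 7)|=6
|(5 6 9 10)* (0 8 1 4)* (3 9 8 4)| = 14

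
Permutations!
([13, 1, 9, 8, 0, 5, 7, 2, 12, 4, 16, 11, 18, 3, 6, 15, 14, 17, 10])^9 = [6, 1, 10, 2, 14, 5, 12, 18, 9, 16, 13, 11, 4, 7, 8, 15, 3, 17, 0]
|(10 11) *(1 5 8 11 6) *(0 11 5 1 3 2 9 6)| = 12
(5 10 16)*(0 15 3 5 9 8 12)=(0 15 3 5 10 16 9 8 12)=[15, 1, 2, 5, 4, 10, 6, 7, 12, 8, 16, 11, 0, 13, 14, 3, 9]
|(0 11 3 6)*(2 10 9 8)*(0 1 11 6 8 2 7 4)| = 24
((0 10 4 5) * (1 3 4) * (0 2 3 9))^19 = (0 9 1 10)(2 5 4 3)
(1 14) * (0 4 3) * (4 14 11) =(0 14 1 11 4 3) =[14, 11, 2, 0, 3, 5, 6, 7, 8, 9, 10, 4, 12, 13, 1]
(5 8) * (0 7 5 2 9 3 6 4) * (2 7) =(0 2 9 3 6 4)(5 8 7) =[2, 1, 9, 6, 0, 8, 4, 5, 7, 3]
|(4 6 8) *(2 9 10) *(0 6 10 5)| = 8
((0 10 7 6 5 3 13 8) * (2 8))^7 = ((0 10 7 6 5 3 13 2 8))^7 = (0 2 3 6 10 8 13 5 7)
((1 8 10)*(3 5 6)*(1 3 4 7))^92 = ((1 8 10 3 5 6 4 7))^92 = (1 5)(3 7)(4 10)(6 8)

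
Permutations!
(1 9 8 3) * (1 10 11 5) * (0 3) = [3, 9, 2, 10, 4, 1, 6, 7, 0, 8, 11, 5] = (0 3 10 11 5 1 9 8)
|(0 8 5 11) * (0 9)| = 5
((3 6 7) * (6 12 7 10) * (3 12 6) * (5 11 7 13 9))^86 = ((3 6 10)(5 11 7 12 13 9))^86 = (3 10 6)(5 7 13)(9 11 12)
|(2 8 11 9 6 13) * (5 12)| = 6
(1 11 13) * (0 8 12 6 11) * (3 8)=[3, 0, 2, 8, 4, 5, 11, 7, 12, 9, 10, 13, 6, 1]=(0 3 8 12 6 11 13 1)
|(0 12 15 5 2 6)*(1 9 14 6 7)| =10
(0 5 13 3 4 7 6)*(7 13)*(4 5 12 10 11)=(0 12 10 11 4 13 3 5 7 6)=[12, 1, 2, 5, 13, 7, 0, 6, 8, 9, 11, 4, 10, 3]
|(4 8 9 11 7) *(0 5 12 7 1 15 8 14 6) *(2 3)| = 70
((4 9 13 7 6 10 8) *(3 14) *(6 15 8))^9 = (3 14)(4 7)(6 10)(8 13)(9 15)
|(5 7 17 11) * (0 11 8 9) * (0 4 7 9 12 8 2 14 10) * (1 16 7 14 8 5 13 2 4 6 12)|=|(0 11 13 2 8 1 16 7 17 4 14 10)(5 9 6 12)|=12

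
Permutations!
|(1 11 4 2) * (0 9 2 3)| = |(0 9 2 1 11 4 3)| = 7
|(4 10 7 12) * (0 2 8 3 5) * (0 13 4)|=10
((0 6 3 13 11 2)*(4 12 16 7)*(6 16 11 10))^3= ((0 16 7 4 12 11 2)(3 13 10 6))^3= (0 4 2 7 11 16 12)(3 6 10 13)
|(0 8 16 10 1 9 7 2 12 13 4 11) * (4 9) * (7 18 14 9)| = |(0 8 16 10 1 4 11)(2 12 13 7)(9 18 14)| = 84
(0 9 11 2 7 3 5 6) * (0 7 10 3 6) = (0 9 11 2 10 3 5)(6 7) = [9, 1, 10, 5, 4, 0, 7, 6, 8, 11, 3, 2]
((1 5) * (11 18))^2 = ((1 5)(11 18))^2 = (18)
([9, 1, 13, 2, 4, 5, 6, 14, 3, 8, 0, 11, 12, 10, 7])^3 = [3, 1, 0, 10, 4, 5, 6, 14, 13, 2, 8, 11, 12, 9, 7]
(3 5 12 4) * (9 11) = (3 5 12 4)(9 11) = [0, 1, 2, 5, 3, 12, 6, 7, 8, 11, 10, 9, 4]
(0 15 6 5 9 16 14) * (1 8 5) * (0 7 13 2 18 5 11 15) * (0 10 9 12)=(0 10 9 16 14 7 13 2 18 5 12)(1 8 11 15 6)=[10, 8, 18, 3, 4, 12, 1, 13, 11, 16, 9, 15, 0, 2, 7, 6, 14, 17, 5]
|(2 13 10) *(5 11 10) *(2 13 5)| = 5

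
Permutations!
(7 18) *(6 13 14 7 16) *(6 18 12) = (6 13 14 7 12)(16 18) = [0, 1, 2, 3, 4, 5, 13, 12, 8, 9, 10, 11, 6, 14, 7, 15, 18, 17, 16]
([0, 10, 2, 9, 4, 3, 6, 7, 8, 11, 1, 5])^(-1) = [0, 10, 2, 5, 4, 11, 6, 7, 8, 3, 1, 9]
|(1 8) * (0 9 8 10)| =5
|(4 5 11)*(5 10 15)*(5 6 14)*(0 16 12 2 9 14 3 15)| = |(0 16 12 2 9 14 5 11 4 10)(3 15 6)| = 30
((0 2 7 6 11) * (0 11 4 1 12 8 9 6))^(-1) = (0 7 2)(1 4 6 9 8 12)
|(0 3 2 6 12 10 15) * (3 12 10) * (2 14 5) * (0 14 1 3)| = 6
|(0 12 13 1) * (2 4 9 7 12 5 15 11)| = 11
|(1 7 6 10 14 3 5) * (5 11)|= 8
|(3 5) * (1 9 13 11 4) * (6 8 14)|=30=|(1 9 13 11 4)(3 5)(6 8 14)|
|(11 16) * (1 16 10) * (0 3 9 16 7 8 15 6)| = |(0 3 9 16 11 10 1 7 8 15 6)| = 11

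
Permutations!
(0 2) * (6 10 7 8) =(0 2)(6 10 7 8) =[2, 1, 0, 3, 4, 5, 10, 8, 6, 9, 7]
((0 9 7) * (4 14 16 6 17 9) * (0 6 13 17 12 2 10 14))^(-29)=(0 4)(2 10 14 16 13 17 9 7 6 12)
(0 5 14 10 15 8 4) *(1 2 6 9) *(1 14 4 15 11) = (0 5 4)(1 2 6 9 14 10 11)(8 15) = [5, 2, 6, 3, 0, 4, 9, 7, 15, 14, 11, 1, 12, 13, 10, 8]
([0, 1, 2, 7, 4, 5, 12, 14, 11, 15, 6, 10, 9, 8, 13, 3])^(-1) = (3 15 9 12 6 10 11 8 13 14 7)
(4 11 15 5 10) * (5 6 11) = [0, 1, 2, 3, 5, 10, 11, 7, 8, 9, 4, 15, 12, 13, 14, 6] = (4 5 10)(6 11 15)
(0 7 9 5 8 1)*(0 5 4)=(0 7 9 4)(1 5 8)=[7, 5, 2, 3, 0, 8, 6, 9, 1, 4]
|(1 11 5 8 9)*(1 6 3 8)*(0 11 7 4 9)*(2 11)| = |(0 2 11 5 1 7 4 9 6 3 8)| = 11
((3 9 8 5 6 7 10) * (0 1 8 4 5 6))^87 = (0 9 7 1 4 10 8 5 3 6)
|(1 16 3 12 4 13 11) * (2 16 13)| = |(1 13 11)(2 16 3 12 4)| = 15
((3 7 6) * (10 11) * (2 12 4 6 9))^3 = ((2 12 4 6 3 7 9)(10 11))^3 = (2 6 9 4 7 12 3)(10 11)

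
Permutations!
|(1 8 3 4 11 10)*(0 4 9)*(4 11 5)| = |(0 11 10 1 8 3 9)(4 5)| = 14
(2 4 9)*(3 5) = (2 4 9)(3 5) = [0, 1, 4, 5, 9, 3, 6, 7, 8, 2]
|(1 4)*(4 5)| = |(1 5 4)| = 3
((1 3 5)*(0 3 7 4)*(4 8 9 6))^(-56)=(0 6 8 1 3 4 9 7 5)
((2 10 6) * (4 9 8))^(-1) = ((2 10 6)(4 9 8))^(-1) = (2 6 10)(4 8 9)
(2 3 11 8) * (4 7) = [0, 1, 3, 11, 7, 5, 6, 4, 2, 9, 10, 8] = (2 3 11 8)(4 7)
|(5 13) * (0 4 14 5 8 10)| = 7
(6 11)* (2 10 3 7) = (2 10 3 7)(6 11) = [0, 1, 10, 7, 4, 5, 11, 2, 8, 9, 3, 6]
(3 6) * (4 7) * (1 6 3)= (1 6)(4 7)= [0, 6, 2, 3, 7, 5, 1, 4]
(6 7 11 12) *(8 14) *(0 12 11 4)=(0 12 6 7 4)(8 14)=[12, 1, 2, 3, 0, 5, 7, 4, 14, 9, 10, 11, 6, 13, 8]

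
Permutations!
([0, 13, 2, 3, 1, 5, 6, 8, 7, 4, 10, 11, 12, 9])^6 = (1 9)(4 13)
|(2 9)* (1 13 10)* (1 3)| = 4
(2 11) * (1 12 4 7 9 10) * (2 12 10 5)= [0, 10, 11, 3, 7, 2, 6, 9, 8, 5, 1, 12, 4]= (1 10)(2 11 12 4 7 9 5)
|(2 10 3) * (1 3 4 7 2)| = |(1 3)(2 10 4 7)| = 4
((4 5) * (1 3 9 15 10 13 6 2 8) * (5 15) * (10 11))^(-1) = (1 8 2 6 13 10 11 15 4 5 9 3)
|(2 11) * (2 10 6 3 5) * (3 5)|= 5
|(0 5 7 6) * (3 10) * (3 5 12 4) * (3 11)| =9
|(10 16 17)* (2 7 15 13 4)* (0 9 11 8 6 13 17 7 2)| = 35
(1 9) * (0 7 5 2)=(0 7 5 2)(1 9)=[7, 9, 0, 3, 4, 2, 6, 5, 8, 1]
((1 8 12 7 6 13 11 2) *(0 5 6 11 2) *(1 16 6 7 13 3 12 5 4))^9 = (0 1 5 11 4 8 7)(2 3)(6 13)(12 16)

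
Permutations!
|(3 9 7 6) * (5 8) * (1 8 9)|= 7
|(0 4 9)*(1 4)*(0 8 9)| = 6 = |(0 1 4)(8 9)|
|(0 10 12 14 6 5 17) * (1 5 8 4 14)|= 12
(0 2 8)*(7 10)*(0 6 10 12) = (0 2 8 6 10 7 12) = [2, 1, 8, 3, 4, 5, 10, 12, 6, 9, 7, 11, 0]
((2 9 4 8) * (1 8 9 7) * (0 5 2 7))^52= ((0 5 2)(1 8 7)(4 9))^52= (9)(0 5 2)(1 8 7)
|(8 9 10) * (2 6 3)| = 3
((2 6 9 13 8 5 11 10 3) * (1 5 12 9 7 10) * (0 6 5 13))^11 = ((0 6 7 10 3 2 5 11 1 13 8 12 9))^11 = (0 12 13 11 2 10 6 9 8 1 5 3 7)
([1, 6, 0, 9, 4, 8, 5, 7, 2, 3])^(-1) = [2, 0, 8, 9, 4, 6, 1, 7, 5, 3]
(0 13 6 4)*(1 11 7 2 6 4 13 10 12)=[10, 11, 6, 3, 0, 5, 13, 2, 8, 9, 12, 7, 1, 4]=(0 10 12 1 11 7 2 6 13 4)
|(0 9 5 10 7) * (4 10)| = 6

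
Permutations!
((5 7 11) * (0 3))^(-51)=(11)(0 3)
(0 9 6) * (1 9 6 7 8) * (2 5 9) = (0 6)(1 2 5 9 7 8) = [6, 2, 5, 3, 4, 9, 0, 8, 1, 7]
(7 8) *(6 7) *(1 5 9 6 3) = (1 5 9 6 7 8 3) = [0, 5, 2, 1, 4, 9, 7, 8, 3, 6]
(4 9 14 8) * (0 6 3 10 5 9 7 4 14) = (0 6 3 10 5 9)(4 7)(8 14) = [6, 1, 2, 10, 7, 9, 3, 4, 14, 0, 5, 11, 12, 13, 8]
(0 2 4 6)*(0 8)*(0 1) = (0 2 4 6 8 1) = [2, 0, 4, 3, 6, 5, 8, 7, 1]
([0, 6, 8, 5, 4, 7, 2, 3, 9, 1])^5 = (9)(3 7 5)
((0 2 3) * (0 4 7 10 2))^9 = ((2 3 4 7 10))^9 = (2 10 7 4 3)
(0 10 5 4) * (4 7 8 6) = (0 10 5 7 8 6 4) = [10, 1, 2, 3, 0, 7, 4, 8, 6, 9, 5]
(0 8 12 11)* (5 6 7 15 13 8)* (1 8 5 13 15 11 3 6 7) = (15)(0 13 5 7 11)(1 8 12 3 6) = [13, 8, 2, 6, 4, 7, 1, 11, 12, 9, 10, 0, 3, 5, 14, 15]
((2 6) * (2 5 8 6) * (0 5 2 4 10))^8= (0 5 8 6 2 4 10)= ((0 5 8 6 2 4 10))^8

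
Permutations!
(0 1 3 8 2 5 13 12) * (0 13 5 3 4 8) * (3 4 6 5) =(0 1 6 5 3)(2 4 8)(12 13) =[1, 6, 4, 0, 8, 3, 5, 7, 2, 9, 10, 11, 13, 12]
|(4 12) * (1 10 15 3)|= 4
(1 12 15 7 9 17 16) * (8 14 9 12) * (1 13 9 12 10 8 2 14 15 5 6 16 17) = (17)(1 2 14 12 5 6 16 13 9)(7 10 8 15) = [0, 2, 14, 3, 4, 6, 16, 10, 15, 1, 8, 11, 5, 9, 12, 7, 13, 17]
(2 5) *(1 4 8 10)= (1 4 8 10)(2 5)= [0, 4, 5, 3, 8, 2, 6, 7, 10, 9, 1]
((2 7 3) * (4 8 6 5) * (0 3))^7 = (0 7 2 3)(4 5 6 8)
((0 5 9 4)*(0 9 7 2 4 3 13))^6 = (0 3 4 7)(2 5 13 9)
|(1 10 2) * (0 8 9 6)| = 12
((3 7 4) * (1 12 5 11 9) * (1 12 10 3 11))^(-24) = (1 7 9)(3 11 5)(4 12 10)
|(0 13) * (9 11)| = |(0 13)(9 11)| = 2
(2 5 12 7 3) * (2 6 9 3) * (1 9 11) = (1 9 3 6 11)(2 5 12 7) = [0, 9, 5, 6, 4, 12, 11, 2, 8, 3, 10, 1, 7]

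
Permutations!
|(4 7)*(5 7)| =3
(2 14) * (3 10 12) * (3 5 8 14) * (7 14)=[0, 1, 3, 10, 4, 8, 6, 14, 7, 9, 12, 11, 5, 13, 2]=(2 3 10 12 5 8 7 14)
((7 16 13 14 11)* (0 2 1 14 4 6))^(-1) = (0 6 4 13 16 7 11 14 1 2) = ((0 2 1 14 11 7 16 13 4 6))^(-1)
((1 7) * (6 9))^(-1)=(1 7)(6 9)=((1 7)(6 9))^(-1)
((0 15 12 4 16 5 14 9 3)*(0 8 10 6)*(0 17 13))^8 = ((0 15 12 4 16 5 14 9 3 8 10 6 17 13))^8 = (0 3 12 10 16 17 14)(4 6 5 13 9 15 8)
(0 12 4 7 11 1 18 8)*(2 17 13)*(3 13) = (0 12 4 7 11 1 18 8)(2 17 3 13) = [12, 18, 17, 13, 7, 5, 6, 11, 0, 9, 10, 1, 4, 2, 14, 15, 16, 3, 8]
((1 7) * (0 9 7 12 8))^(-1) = ((0 9 7 1 12 8))^(-1) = (0 8 12 1 7 9)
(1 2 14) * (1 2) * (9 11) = (2 14)(9 11) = [0, 1, 14, 3, 4, 5, 6, 7, 8, 11, 10, 9, 12, 13, 2]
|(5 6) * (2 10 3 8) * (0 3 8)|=6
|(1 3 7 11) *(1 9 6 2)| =7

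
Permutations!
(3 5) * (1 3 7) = [0, 3, 2, 5, 4, 7, 6, 1] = (1 3 5 7)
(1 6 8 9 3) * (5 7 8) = [0, 6, 2, 1, 4, 7, 5, 8, 9, 3] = (1 6 5 7 8 9 3)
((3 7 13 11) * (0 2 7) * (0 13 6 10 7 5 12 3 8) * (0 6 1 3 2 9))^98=(1 13 8 10)(2 12 5)(3 11 6 7)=((0 9)(1 3 13 11 8 6 10 7)(2 5 12))^98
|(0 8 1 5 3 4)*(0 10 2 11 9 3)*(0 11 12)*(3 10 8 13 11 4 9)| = 8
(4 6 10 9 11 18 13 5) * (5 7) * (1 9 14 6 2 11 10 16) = [0, 9, 11, 3, 2, 4, 16, 5, 8, 10, 14, 18, 12, 7, 6, 15, 1, 17, 13] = (1 9 10 14 6 16)(2 11 18 13 7 5 4)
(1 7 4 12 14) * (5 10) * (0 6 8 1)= [6, 7, 2, 3, 12, 10, 8, 4, 1, 9, 5, 11, 14, 13, 0]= (0 6 8 1 7 4 12 14)(5 10)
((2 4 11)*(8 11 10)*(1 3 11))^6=(1 8 10 4 2 11 3)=((1 3 11 2 4 10 8))^6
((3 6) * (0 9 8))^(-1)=(0 8 9)(3 6)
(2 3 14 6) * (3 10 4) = [0, 1, 10, 14, 3, 5, 2, 7, 8, 9, 4, 11, 12, 13, 6] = (2 10 4 3 14 6)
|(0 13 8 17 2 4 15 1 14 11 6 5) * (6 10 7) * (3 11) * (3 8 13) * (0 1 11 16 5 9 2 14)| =|(0 3 16 5 1)(2 4 15 11 10 7 6 9)(8 17 14)| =120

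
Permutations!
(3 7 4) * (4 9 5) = (3 7 9 5 4) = [0, 1, 2, 7, 3, 4, 6, 9, 8, 5]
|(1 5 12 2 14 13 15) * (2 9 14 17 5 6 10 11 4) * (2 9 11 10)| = |(1 6 2 17 5 12 11 4 9 14 13 15)| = 12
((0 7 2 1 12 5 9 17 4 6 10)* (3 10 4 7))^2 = ((0 3 10)(1 12 5 9 17 7 2)(4 6))^2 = (0 10 3)(1 5 17 2 12 9 7)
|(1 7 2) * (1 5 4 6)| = 6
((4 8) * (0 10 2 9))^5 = ((0 10 2 9)(4 8))^5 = (0 10 2 9)(4 8)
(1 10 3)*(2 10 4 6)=(1 4 6 2 10 3)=[0, 4, 10, 1, 6, 5, 2, 7, 8, 9, 3]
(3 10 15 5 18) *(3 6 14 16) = [0, 1, 2, 10, 4, 18, 14, 7, 8, 9, 15, 11, 12, 13, 16, 5, 3, 17, 6] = (3 10 15 5 18 6 14 16)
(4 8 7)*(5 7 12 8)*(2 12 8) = [0, 1, 12, 3, 5, 7, 6, 4, 8, 9, 10, 11, 2] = (2 12)(4 5 7)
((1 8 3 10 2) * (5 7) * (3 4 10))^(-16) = ((1 8 4 10 2)(5 7))^(-16) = (1 2 10 4 8)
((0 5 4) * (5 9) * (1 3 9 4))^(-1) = ((0 4)(1 3 9 5))^(-1) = (0 4)(1 5 9 3)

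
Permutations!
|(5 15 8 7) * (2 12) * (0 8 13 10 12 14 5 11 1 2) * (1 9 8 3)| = 20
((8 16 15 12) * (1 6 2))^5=(1 2 6)(8 16 15 12)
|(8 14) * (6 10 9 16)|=|(6 10 9 16)(8 14)|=4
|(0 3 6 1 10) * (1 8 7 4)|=|(0 3 6 8 7 4 1 10)|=8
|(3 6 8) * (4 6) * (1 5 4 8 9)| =|(1 5 4 6 9)(3 8)| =10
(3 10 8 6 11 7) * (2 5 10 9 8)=[0, 1, 5, 9, 4, 10, 11, 3, 6, 8, 2, 7]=(2 5 10)(3 9 8 6 11 7)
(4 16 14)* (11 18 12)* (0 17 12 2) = (0 17 12 11 18 2)(4 16 14) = [17, 1, 0, 3, 16, 5, 6, 7, 8, 9, 10, 18, 11, 13, 4, 15, 14, 12, 2]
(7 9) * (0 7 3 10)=(0 7 9 3 10)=[7, 1, 2, 10, 4, 5, 6, 9, 8, 3, 0]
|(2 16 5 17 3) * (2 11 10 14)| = |(2 16 5 17 3 11 10 14)| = 8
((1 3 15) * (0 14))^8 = (1 15 3)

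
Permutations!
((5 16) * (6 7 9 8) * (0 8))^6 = (16)(0 8 6 7 9)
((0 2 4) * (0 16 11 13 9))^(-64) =((0 2 4 16 11 13 9))^(-64) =(0 9 13 11 16 4 2)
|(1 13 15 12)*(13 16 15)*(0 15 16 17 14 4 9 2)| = 9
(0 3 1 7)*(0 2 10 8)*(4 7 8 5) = (0 3 1 8)(2 10 5 4 7) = [3, 8, 10, 1, 7, 4, 6, 2, 0, 9, 5]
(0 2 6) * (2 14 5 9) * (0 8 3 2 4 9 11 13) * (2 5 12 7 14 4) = (0 4 9 2 6 8 3 5 11 13)(7 14 12) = [4, 1, 6, 5, 9, 11, 8, 14, 3, 2, 10, 13, 7, 0, 12]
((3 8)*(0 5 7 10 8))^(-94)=(0 7 8)(3 5 10)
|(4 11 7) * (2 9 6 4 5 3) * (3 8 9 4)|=9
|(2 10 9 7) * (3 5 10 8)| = 7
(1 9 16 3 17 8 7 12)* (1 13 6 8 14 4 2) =(1 9 16 3 17 14 4 2)(6 8 7 12 13) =[0, 9, 1, 17, 2, 5, 8, 12, 7, 16, 10, 11, 13, 6, 4, 15, 3, 14]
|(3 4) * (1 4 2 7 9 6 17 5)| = 9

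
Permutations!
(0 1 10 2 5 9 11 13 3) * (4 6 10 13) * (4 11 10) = (0 1 13 3)(2 5 9 10)(4 6) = [1, 13, 5, 0, 6, 9, 4, 7, 8, 10, 2, 11, 12, 3]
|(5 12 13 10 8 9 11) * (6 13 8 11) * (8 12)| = |(5 8 9 6 13 10 11)| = 7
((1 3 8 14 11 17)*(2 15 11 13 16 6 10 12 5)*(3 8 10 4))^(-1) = ((1 8 14 13 16 6 4 3 10 12 5 2 15 11 17))^(-1) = (1 17 11 15 2 5 12 10 3 4 6 16 13 14 8)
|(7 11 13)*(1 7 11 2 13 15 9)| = |(1 7 2 13 11 15 9)| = 7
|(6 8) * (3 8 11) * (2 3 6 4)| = |(2 3 8 4)(6 11)| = 4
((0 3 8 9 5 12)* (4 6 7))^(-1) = ((0 3 8 9 5 12)(4 6 7))^(-1) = (0 12 5 9 8 3)(4 7 6)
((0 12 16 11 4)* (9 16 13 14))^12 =((0 12 13 14 9 16 11 4))^12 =(0 9)(4 14)(11 13)(12 16)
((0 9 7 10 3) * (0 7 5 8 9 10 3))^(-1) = ((0 10)(3 7)(5 8 9))^(-1) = (0 10)(3 7)(5 9 8)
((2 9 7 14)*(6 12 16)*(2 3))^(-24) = ((2 9 7 14 3)(6 12 16))^(-24) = (16)(2 9 7 14 3)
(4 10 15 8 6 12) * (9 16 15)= (4 10 9 16 15 8 6 12)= [0, 1, 2, 3, 10, 5, 12, 7, 6, 16, 9, 11, 4, 13, 14, 8, 15]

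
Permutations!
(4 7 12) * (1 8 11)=(1 8 11)(4 7 12)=[0, 8, 2, 3, 7, 5, 6, 12, 11, 9, 10, 1, 4]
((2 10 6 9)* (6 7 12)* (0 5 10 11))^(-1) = ((0 5 10 7 12 6 9 2 11))^(-1) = (0 11 2 9 6 12 7 10 5)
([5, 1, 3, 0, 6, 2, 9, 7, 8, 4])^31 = (0 3 2 5)(4 6 9)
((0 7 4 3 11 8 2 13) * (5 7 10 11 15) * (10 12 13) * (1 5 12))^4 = (0 4 13 7 12 5 15 1 3) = ((0 1 5 7 4 3 15 12 13)(2 10 11 8))^4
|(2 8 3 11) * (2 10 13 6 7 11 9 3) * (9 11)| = |(2 8)(3 11 10 13 6 7 9)| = 14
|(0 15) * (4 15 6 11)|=5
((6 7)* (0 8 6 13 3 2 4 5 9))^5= ((0 8 6 7 13 3 2 4 5 9))^5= (0 3)(2 8)(4 6)(5 7)(9 13)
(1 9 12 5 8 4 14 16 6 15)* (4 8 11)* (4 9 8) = (1 8 4 14 16 6 15)(5 11 9 12) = [0, 8, 2, 3, 14, 11, 15, 7, 4, 12, 10, 9, 5, 13, 16, 1, 6]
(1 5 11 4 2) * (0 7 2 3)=(0 7 2 1 5 11 4 3)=[7, 5, 1, 0, 3, 11, 6, 2, 8, 9, 10, 4]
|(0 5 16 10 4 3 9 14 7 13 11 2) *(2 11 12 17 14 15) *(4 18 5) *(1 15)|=140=|(0 4 3 9 1 15 2)(5 16 10 18)(7 13 12 17 14)|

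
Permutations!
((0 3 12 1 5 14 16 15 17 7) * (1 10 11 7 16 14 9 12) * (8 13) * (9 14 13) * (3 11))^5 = (0 7 11)(1 9 5 12 14 10 13 3 8)(15 16 17)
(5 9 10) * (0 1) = [1, 0, 2, 3, 4, 9, 6, 7, 8, 10, 5] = (0 1)(5 9 10)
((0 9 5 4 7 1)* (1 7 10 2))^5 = (0 2 4 9 1 10 5)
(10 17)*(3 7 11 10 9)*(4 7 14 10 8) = (3 14 10 17 9)(4 7 11 8) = [0, 1, 2, 14, 7, 5, 6, 11, 4, 3, 17, 8, 12, 13, 10, 15, 16, 9]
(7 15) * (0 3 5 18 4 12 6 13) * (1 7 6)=(0 3 5 18 4 12 1 7 15 6 13)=[3, 7, 2, 5, 12, 18, 13, 15, 8, 9, 10, 11, 1, 0, 14, 6, 16, 17, 4]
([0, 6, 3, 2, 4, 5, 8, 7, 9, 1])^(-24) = (9)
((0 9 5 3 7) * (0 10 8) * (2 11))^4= ((0 9 5 3 7 10 8)(2 11))^4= (11)(0 7 9 10 5 8 3)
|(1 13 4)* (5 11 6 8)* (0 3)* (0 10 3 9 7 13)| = 12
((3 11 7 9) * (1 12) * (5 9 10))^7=(1 12)(3 11 7 10 5 9)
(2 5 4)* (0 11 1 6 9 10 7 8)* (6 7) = (0 11 1 7 8)(2 5 4)(6 9 10) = [11, 7, 5, 3, 2, 4, 9, 8, 0, 10, 6, 1]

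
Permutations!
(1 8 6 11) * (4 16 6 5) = [0, 8, 2, 3, 16, 4, 11, 7, 5, 9, 10, 1, 12, 13, 14, 15, 6] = (1 8 5 4 16 6 11)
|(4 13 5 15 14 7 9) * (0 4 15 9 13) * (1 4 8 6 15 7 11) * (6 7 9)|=|(0 8 7 13 5 6 15 14 11 1 4)|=11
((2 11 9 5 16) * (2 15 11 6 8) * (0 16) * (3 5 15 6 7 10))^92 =(0 6 2 10 5 16 8 7 3)(9 11 15)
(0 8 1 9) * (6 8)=[6, 9, 2, 3, 4, 5, 8, 7, 1, 0]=(0 6 8 1 9)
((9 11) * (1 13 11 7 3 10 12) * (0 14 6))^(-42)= ((0 14 6)(1 13 11 9 7 3 10 12))^(-42)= (14)(1 10 7 11)(3 9 13 12)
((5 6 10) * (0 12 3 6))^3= ((0 12 3 6 10 5))^3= (0 6)(3 5)(10 12)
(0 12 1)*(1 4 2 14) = (0 12 4 2 14 1) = [12, 0, 14, 3, 2, 5, 6, 7, 8, 9, 10, 11, 4, 13, 1]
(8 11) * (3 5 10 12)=(3 5 10 12)(8 11)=[0, 1, 2, 5, 4, 10, 6, 7, 11, 9, 12, 8, 3]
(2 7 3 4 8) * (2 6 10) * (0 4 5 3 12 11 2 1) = (0 4 8 6 10 1)(2 7 12 11)(3 5) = [4, 0, 7, 5, 8, 3, 10, 12, 6, 9, 1, 2, 11]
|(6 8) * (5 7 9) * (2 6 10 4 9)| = 8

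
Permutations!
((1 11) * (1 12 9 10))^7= (1 12 10 11 9)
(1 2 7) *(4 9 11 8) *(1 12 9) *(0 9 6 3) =[9, 2, 7, 0, 1, 5, 3, 12, 4, 11, 10, 8, 6] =(0 9 11 8 4 1 2 7 12 6 3)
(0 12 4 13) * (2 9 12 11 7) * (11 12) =(0 12 4 13)(2 9 11 7) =[12, 1, 9, 3, 13, 5, 6, 2, 8, 11, 10, 7, 4, 0]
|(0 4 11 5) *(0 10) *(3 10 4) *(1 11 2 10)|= 8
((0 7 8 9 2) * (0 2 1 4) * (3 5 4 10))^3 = (0 9 3)(1 5 7)(4 8 10) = ((0 7 8 9 1 10 3 5 4))^3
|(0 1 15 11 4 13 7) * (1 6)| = |(0 6 1 15 11 4 13 7)| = 8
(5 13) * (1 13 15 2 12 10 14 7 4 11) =(1 13 5 15 2 12 10 14 7 4 11) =[0, 13, 12, 3, 11, 15, 6, 4, 8, 9, 14, 1, 10, 5, 7, 2]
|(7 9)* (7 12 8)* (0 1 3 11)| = 4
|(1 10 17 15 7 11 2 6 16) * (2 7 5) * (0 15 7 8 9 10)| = |(0 15 5 2 6 16 1)(7 11 8 9 10 17)| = 42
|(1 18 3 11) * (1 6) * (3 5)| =6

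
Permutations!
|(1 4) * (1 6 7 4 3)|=|(1 3)(4 6 7)|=6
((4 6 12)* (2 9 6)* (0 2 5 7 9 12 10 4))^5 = ((0 2 12)(4 5 7 9 6 10))^5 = (0 12 2)(4 10 6 9 7 5)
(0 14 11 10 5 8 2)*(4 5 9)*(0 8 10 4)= [14, 1, 8, 3, 5, 10, 6, 7, 2, 0, 9, 4, 12, 13, 11]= (0 14 11 4 5 10 9)(2 8)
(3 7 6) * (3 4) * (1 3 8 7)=(1 3)(4 8 7 6)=[0, 3, 2, 1, 8, 5, 4, 6, 7]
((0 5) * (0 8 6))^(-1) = ((0 5 8 6))^(-1) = (0 6 8 5)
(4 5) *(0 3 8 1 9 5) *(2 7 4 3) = [2, 9, 7, 8, 0, 3, 6, 4, 1, 5] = (0 2 7 4)(1 9 5 3 8)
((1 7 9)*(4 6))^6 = ((1 7 9)(4 6))^6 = (9)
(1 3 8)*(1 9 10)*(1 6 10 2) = (1 3 8 9 2)(6 10) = [0, 3, 1, 8, 4, 5, 10, 7, 9, 2, 6]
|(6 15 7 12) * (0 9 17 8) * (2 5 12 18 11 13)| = |(0 9 17 8)(2 5 12 6 15 7 18 11 13)| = 36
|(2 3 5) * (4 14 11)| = 3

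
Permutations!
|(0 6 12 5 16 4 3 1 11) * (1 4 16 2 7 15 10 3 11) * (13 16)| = |(0 6 12 5 2 7 15 10 3 4 11)(13 16)| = 22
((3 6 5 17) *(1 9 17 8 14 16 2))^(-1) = ((1 9 17 3 6 5 8 14 16 2))^(-1) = (1 2 16 14 8 5 6 3 17 9)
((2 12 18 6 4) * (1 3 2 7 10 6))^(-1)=(1 18 12 2 3)(4 6 10 7)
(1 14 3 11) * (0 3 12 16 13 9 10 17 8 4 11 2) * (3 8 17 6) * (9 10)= [8, 14, 0, 2, 11, 5, 3, 7, 4, 9, 6, 1, 16, 10, 12, 15, 13, 17]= (17)(0 8 4 11 1 14 12 16 13 10 6 3 2)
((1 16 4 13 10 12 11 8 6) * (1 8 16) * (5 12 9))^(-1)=((4 13 10 9 5 12 11 16)(6 8))^(-1)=(4 16 11 12 5 9 10 13)(6 8)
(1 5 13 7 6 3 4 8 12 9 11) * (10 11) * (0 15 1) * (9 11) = [15, 5, 2, 4, 8, 13, 3, 6, 12, 10, 9, 0, 11, 7, 14, 1] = (0 15 1 5 13 7 6 3 4 8 12 11)(9 10)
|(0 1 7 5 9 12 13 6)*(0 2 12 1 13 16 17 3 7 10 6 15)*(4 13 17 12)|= 26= |(0 17 3 7 5 9 1 10 6 2 4 13 15)(12 16)|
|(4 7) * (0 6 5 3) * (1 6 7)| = 7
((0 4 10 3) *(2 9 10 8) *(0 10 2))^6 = ((0 4 8)(2 9)(3 10))^6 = (10)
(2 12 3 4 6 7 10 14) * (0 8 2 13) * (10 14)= (0 8 2 12 3 4 6 7 14 13)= [8, 1, 12, 4, 6, 5, 7, 14, 2, 9, 10, 11, 3, 0, 13]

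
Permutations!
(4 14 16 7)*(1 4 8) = (1 4 14 16 7 8) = [0, 4, 2, 3, 14, 5, 6, 8, 1, 9, 10, 11, 12, 13, 16, 15, 7]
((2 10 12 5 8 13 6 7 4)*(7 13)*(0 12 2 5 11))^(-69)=(2 10)(4 7 8 5)(6 13)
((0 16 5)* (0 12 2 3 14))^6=(0 14 3 2 12 5 16)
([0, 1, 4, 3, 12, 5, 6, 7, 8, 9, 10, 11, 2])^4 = [0, 1, 4, 3, 12, 5, 6, 7, 8, 9, 10, 11, 2]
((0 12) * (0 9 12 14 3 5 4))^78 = ((0 14 3 5 4)(9 12))^78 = (0 5 14 4 3)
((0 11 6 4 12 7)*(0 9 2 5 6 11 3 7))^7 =((0 3 7 9 2 5 6 4 12))^7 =(0 4 5 9 3 12 6 2 7)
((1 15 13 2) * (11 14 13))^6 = ((1 15 11 14 13 2))^6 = (15)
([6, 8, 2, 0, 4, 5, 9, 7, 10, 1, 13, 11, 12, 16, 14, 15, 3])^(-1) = (0 3 16 13 10 8 1 9 6)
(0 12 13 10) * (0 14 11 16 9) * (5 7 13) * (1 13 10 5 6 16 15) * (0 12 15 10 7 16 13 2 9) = (0 15 1 2 9 12 6 13 5 16)(10 14 11) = [15, 2, 9, 3, 4, 16, 13, 7, 8, 12, 14, 10, 6, 5, 11, 1, 0]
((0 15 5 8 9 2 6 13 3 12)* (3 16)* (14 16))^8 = ((0 15 5 8 9 2 6 13 14 16 3 12))^8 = (0 14 9)(2 15 16)(3 6 5)(8 12 13)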